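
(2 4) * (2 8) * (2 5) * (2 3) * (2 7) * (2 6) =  (2 4 8 5 3 7 6)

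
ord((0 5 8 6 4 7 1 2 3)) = 9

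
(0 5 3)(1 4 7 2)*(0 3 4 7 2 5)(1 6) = (1 7 5 4 2 6)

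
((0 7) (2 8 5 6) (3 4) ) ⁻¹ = (0 7) (2 6 5 8) (3 4) 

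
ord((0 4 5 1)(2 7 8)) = 12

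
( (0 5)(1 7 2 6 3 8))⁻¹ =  (0 5)(1 8 3 6 2 7)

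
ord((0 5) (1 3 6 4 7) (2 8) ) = 10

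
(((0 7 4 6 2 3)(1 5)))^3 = (0 6)(1 5)(2 7)(3 4)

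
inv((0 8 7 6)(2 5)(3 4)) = (0 6 7 8)(2 5)(3 4)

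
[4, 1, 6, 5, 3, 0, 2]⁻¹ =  [5, 1, 6, 4, 0, 3, 2]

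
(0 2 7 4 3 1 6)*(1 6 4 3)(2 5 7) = (0 5 7 3 6)(1 4)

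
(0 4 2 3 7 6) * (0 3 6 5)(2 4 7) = (0 7 5)(2 6 3)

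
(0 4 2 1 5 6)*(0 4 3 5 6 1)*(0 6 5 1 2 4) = (0 3 1 5 2 6)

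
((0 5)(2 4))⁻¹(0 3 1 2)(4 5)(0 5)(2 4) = (0 2)(1 4 5 3)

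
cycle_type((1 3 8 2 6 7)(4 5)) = 2.6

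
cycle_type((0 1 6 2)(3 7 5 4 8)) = 4.5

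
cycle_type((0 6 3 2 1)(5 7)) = 2.5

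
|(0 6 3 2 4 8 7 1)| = 8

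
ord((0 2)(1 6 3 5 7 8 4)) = 14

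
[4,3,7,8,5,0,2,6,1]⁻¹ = [5,8,6,1,0,4,7,2,3]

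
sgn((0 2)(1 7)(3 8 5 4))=-1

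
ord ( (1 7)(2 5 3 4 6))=10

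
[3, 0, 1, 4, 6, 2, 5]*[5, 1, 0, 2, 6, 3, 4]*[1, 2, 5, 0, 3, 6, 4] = [5, 6, 2, 4, 3, 1, 0] 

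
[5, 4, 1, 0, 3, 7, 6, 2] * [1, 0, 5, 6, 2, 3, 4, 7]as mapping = [0→3, 1→2, 2→0, 3→1, 4→6, 5→7, 6→4, 7→5]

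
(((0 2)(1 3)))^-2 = ()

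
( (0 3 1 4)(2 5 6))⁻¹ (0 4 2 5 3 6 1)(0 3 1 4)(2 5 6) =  (0 5 6 1 2 4 3)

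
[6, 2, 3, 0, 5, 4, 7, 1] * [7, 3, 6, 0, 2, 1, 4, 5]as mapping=[0→4, 1→6, 2→0, 3→7, 4→1, 5→2, 6→5, 7→3]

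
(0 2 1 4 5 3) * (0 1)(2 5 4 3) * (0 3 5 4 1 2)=(0 4 1 5)(2 3)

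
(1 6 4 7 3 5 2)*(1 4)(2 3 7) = (1 6)(2 4)(3 5)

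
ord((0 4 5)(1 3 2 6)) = 12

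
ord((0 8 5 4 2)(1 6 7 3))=20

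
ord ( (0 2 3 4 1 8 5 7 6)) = 9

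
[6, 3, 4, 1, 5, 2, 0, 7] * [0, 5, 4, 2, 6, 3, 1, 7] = [1, 2, 6, 5, 3, 4, 0, 7]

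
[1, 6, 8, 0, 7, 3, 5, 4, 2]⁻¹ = [3, 0, 8, 5, 7, 6, 1, 4, 2]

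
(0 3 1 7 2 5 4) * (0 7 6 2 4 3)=(1 6 2 5 3)(4 7)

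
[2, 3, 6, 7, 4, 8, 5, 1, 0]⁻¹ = [8, 7, 0, 1, 4, 6, 2, 3, 5]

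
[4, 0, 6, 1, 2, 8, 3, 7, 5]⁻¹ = [1, 3, 4, 6, 0, 8, 2, 7, 5]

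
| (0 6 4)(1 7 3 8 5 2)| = 6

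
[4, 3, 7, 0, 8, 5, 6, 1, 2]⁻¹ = [3, 7, 8, 1, 0, 5, 6, 2, 4]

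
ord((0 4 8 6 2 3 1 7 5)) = 9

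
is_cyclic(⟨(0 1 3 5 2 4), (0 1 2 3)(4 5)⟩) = no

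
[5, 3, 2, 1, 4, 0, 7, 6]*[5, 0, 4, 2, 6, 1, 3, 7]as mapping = [0→1, 1→2, 2→4, 3→0, 4→6, 5→5, 6→7, 7→3]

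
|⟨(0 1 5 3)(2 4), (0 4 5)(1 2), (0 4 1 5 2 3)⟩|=720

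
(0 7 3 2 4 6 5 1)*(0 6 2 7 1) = (0 1 6 5)(2 4)(3 7)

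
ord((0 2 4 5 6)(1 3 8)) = 15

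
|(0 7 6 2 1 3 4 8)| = 8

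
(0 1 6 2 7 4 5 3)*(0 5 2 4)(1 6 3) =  (0 6 4 2 7)(1 3 5)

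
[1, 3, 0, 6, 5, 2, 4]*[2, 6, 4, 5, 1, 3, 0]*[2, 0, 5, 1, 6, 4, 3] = [3, 4, 5, 2, 1, 6, 0]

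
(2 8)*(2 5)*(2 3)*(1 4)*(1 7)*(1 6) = (1 4 7 6)(2 8 5 3)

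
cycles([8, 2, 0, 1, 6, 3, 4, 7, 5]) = (0 8 5 3 1 2)(4 6)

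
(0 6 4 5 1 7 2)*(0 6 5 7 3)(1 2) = (0 5 2 6 4 7 1 3)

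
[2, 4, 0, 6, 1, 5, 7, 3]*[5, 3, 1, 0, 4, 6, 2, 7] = [1, 4, 5, 2, 3, 6, 7, 0]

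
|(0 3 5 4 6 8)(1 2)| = 6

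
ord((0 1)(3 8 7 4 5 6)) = 6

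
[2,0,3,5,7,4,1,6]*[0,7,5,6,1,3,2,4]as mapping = [0→5,1→0,2→6,3→3,4→4,5→1,6→7,7→2]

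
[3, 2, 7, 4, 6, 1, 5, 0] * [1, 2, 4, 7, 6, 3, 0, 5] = [7, 4, 5, 6, 0, 2, 3, 1]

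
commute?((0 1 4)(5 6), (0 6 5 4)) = no:(0 1 4)(5 6)*(0 6 5 4) = (0 1)(4 6), (0 6 5 4)*(0 1 4)(5 6) = (0 5)(1 4)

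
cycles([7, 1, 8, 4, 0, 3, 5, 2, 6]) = (0 7 2 8 6 5 3 4)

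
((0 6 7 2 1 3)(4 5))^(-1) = (0 3 1 2 7 6)(4 5)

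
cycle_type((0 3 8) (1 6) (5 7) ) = 2^2.3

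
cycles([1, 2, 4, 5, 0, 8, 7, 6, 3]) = (0 1 2 4)(3 5 8)(6 7)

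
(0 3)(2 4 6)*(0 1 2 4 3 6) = (0 6 4)(1 2 3)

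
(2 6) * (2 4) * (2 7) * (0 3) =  (0 3)(2 6 4 7)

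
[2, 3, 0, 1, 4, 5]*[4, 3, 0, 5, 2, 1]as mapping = [0→0, 1→5, 2→4, 3→3, 4→2, 5→1]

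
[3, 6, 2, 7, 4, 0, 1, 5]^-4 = [0, 1, 2, 3, 4, 5, 6, 7]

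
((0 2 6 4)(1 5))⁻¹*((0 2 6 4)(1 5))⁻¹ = (0 6)(2 4)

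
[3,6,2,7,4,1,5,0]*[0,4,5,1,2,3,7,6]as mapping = [0→1,1→7,2→5,3→6,4→2,5→4,6→3,7→0]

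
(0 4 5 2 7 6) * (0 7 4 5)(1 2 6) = (0 5 6 7 1 2 4)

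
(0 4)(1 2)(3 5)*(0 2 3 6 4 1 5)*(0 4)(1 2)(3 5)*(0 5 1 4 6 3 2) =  (3 6 5)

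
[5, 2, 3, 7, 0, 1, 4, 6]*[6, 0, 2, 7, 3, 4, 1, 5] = [4, 2, 7, 5, 6, 0, 3, 1]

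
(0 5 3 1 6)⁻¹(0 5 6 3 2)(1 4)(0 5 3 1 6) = (0 1 2 5 3)(4 6)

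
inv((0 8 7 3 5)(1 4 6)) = (0 5 3 7 8)(1 6 4)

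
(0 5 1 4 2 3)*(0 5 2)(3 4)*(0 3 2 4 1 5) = (0 4 3)(1 2)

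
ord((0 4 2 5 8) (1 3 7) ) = 15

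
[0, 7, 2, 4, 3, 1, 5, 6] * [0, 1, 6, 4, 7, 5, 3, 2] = [0, 2, 6, 7, 4, 1, 5, 3]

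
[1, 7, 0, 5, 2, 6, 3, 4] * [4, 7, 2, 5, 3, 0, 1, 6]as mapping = [0→7, 1→6, 2→4, 3→0, 4→2, 5→1, 6→5, 7→3]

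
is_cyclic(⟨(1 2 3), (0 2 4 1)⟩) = no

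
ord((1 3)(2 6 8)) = 6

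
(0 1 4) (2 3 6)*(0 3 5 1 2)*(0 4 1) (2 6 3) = (0 6 4 2 5) 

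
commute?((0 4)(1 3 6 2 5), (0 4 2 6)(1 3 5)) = no:(0 4)(1 3 6 2 5)*(0 4 2 6)(1 3 5) = (0 2 1 5 3), (0 4 2 6)(1 3 5)*(0 4)(1 3 6 2 5) = (1 6 4 5 3)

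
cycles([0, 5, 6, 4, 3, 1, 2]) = (1 5)(2 6)(3 4)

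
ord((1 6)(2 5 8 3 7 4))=6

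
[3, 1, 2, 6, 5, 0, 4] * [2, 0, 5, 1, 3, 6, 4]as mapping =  [0→1, 1→0, 2→5, 3→4, 4→6, 5→2, 6→3]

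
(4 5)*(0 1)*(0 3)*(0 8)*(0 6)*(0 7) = (0 1 3 8 6 7) (4 5) 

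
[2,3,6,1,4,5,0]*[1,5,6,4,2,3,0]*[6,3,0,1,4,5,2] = [2,4,6,5,0,1,3]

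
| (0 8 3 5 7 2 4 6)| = 8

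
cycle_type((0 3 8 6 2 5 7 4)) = 8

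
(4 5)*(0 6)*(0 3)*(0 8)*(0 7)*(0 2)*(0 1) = (0 6 3 8 7 2 1)(4 5)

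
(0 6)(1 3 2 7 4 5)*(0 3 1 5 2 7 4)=(0 6 3 7)(2 4)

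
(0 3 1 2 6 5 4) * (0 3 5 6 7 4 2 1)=(0 5 2 7 4 3)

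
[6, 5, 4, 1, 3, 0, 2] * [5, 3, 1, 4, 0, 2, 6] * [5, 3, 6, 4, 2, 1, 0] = [0, 6, 5, 4, 2, 1, 3]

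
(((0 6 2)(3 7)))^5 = (0 2 6)(3 7)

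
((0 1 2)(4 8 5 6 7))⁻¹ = (0 2 1)(4 7 6 5 8)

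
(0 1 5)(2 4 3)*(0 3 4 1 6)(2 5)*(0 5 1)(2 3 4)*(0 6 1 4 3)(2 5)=(0 1)(2 6)(3 4 5)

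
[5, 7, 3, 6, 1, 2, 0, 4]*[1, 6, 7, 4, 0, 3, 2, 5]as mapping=[0→3, 1→5, 2→4, 3→2, 4→6, 5→7, 6→1, 7→0]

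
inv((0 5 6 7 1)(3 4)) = (0 1 7 6 5)(3 4)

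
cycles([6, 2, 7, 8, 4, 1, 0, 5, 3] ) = (0 6)(1 2 7 5)(3 8)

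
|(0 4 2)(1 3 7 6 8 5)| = 6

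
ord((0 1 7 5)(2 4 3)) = 12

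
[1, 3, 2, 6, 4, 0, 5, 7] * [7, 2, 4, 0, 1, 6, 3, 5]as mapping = [0→2, 1→0, 2→4, 3→3, 4→1, 5→7, 6→6, 7→5]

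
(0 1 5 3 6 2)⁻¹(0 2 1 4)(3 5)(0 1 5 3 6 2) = (0 5 4 1)(3 6)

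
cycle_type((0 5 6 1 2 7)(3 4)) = 2.6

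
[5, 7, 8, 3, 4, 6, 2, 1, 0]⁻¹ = [8, 7, 6, 3, 4, 0, 5, 1, 2]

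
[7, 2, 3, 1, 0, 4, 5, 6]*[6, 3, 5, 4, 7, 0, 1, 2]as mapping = [0→2, 1→5, 2→4, 3→3, 4→6, 5→7, 6→0, 7→1]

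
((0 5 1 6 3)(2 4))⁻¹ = (0 3 6 1 5)(2 4)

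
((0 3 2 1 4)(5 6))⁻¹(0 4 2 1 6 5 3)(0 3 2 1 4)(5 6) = (0 1 4 5 6 2 3)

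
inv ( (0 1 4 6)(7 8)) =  (0 6 4 1)(7 8)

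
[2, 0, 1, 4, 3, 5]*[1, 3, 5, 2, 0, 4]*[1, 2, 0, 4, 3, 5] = [5, 2, 4, 1, 0, 3]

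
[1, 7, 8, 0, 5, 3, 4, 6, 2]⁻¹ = [3, 0, 8, 5, 6, 4, 7, 1, 2]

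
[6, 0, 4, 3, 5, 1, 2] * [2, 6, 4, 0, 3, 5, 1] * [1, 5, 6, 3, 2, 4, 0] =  [5, 6, 3, 1, 4, 0, 2]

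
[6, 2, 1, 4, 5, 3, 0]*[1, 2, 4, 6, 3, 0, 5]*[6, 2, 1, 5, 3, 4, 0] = [4, 3, 1, 5, 6, 0, 2]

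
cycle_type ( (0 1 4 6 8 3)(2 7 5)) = 3.6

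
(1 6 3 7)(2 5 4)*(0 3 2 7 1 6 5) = (0 3 1 5 4 7 6 2)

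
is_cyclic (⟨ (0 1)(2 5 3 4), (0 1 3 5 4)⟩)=no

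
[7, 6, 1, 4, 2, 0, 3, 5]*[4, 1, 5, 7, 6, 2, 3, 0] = [0, 3, 1, 6, 5, 4, 7, 2]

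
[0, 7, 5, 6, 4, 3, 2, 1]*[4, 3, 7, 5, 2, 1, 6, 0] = [4, 0, 1, 6, 2, 5, 7, 3]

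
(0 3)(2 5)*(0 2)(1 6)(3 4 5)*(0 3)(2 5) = (0 4 2)(1 6)(3 5)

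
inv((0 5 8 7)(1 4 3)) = (0 7 8 5)(1 3 4)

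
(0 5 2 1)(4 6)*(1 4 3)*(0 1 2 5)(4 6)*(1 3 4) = (1 3 2 6 4)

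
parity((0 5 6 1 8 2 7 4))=odd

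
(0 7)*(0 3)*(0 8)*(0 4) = (0 7 3 8 4)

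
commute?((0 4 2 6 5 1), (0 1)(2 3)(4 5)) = no:(0 4 2 6 5 1) * (0 1)(2 3)(4 5) = (0 5)(2 6 4 3), (0 1)(2 3)(4 5) * (0 4 2 6 5 1) = (1 4)(2 3 6 5)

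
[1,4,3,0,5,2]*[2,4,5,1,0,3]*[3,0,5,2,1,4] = [1,3,0,5,2,4]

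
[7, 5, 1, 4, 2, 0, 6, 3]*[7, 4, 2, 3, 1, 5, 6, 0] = [0, 5, 4, 1, 2, 7, 6, 3]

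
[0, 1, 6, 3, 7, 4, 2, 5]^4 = [0, 1, 2, 3, 7, 4, 6, 5]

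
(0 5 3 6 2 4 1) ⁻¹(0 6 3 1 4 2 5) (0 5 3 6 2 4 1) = (0 1 4 3 5 2 6) 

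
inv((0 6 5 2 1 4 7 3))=(0 3 7 4 1 2 5 6)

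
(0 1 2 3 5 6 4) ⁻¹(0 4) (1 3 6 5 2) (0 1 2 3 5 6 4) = (0 1) (2 5 4 6 3) 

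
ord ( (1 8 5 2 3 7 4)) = 7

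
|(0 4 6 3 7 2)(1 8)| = 6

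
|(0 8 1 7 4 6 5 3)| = 8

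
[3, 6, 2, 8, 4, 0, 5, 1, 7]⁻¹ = [5, 7, 2, 0, 4, 6, 1, 8, 3]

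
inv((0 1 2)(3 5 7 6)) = (0 2 1)(3 6 7 5)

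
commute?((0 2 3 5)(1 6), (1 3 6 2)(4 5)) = no:(0 2 3 5)(1 6) * (1 3 6 2)(4 5) = (0 1 2 6 3 4 5), (1 3 6 2)(4 5) * (0 2 3 5)(1 6) = (0 2 6 3 1 5 4)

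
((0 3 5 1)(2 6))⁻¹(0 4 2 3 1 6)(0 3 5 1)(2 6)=(0 2 3 4 6 5)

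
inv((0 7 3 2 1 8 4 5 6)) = (0 6 5 4 8 1 2 3 7)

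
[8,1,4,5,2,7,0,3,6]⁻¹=[6,1,4,7,2,3,8,5,0]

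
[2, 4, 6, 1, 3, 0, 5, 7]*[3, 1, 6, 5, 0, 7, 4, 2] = [6, 0, 4, 1, 5, 3, 7, 2]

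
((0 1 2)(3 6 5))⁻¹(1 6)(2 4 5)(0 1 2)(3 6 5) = (0 4 3)(2 5)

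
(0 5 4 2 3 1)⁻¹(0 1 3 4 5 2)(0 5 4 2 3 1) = (0 1 2 4 3 5)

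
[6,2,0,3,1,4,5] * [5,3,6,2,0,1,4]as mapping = [0→4,1→6,2→5,3→2,4→3,5→0,6→1]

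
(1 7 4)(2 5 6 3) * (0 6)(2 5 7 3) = (0 6 2 7 4 1 3 5)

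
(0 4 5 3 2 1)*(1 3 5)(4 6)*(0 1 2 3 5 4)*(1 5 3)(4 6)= (0 4 2 3 1 5 6)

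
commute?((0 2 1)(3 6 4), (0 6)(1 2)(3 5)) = no:(0 2 1)(3 6 4)*(0 6)(1 2)(3 5) = (0 1 6 4 5 3), (0 6)(1 2)(3 5)*(0 2 1)(3 6 4) = (0 4 3 5 6 2)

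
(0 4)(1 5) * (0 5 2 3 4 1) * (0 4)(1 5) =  (0 5 4 1 2 3)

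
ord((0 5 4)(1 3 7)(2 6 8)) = 3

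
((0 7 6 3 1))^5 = ()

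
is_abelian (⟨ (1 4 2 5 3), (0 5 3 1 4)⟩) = no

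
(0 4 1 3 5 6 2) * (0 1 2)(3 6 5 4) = (0 3 4 2 1 6)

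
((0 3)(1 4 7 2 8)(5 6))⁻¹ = (0 3)(1 8 2 7 4)(5 6)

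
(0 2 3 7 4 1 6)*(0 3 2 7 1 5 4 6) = (0 7 6 3 1)(4 5)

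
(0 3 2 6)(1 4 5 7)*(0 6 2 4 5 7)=(0 3 4 7 1 5)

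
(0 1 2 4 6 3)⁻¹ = (0 3 6 4 2 1)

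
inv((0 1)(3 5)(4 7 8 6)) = (0 1)(3 5)(4 6 8 7)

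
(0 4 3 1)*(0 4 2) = (0 2)(1 4 3)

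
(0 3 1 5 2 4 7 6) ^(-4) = (0 2) (1 7) (3 4) (5 6) 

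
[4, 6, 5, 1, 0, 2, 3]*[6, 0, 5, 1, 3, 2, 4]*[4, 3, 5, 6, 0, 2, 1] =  [6, 0, 5, 4, 1, 2, 3]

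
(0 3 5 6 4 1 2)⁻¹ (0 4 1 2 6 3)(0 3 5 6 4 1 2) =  (0 4 5 3 1 2)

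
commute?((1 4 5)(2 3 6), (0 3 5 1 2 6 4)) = no:(1 4 5)(2 3 6) * (0 3 5 1 2 6 4) = (0 3 4 1)(2 5), (0 3 5 1 2 6 4) * (1 4 5)(2 3 6) = (0 6 5 4)(1 3)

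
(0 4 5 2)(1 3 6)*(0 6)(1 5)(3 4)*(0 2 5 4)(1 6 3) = (0 1)(2 3)(4 6)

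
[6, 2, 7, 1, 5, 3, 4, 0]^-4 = [3, 6, 4, 0, 2, 7, 1, 5]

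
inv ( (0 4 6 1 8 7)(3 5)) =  (0 7 8 1 6 4)(3 5)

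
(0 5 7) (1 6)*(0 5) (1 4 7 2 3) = (1 6 4 7 5 2 3) 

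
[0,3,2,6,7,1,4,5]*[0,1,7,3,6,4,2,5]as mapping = [0→0,1→3,2→7,3→2,4→5,5→1,6→6,7→4]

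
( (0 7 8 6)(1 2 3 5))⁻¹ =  (0 6 8 7)(1 5 3 2)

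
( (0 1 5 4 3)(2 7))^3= (0 4 1 3 5)(2 7)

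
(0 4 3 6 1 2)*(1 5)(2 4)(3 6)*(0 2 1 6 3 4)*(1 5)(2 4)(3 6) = (0 5 3 2 4 6 1)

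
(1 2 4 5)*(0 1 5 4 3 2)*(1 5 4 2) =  (0 5 4 2 3 1)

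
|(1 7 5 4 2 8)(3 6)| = 6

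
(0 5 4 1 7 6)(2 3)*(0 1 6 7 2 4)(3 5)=(0 3 4 6 1 2 5)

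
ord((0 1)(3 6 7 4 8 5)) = 6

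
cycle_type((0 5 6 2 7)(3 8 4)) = 3.5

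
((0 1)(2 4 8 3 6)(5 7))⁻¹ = (0 1)(2 6 3 8 4)(5 7)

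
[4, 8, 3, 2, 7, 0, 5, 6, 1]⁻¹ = [5, 8, 3, 2, 0, 6, 7, 4, 1]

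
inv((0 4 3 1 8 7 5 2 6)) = (0 6 2 5 7 8 1 3 4)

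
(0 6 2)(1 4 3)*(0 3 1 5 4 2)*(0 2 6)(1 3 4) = (1 6 2 4 3 5)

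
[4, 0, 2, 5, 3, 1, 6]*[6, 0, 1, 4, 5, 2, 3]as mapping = [0→5, 1→6, 2→1, 3→2, 4→4, 5→0, 6→3]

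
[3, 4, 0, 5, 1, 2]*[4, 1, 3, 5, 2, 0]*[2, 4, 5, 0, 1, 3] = [3, 5, 1, 2, 4, 0]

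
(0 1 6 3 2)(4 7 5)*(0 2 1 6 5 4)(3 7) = (0 6 7 4 3 1 5)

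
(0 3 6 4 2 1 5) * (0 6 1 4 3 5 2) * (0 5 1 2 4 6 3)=(0 1 4 5 3 2 6)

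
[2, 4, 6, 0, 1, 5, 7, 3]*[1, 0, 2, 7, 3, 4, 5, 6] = [2, 3, 5, 1, 0, 4, 6, 7]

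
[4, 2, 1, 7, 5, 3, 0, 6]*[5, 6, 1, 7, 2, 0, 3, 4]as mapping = [0→2, 1→1, 2→6, 3→4, 4→0, 5→7, 6→5, 7→3]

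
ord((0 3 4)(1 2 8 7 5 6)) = 6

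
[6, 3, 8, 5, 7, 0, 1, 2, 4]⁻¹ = [5, 6, 7, 1, 8, 3, 0, 4, 2]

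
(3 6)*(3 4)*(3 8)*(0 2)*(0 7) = (0 2 7)(3 6 4 8)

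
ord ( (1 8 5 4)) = 4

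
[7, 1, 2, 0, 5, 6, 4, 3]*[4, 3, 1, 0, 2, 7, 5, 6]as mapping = [0→6, 1→3, 2→1, 3→4, 4→7, 5→5, 6→2, 7→0]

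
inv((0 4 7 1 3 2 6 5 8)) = (0 8 5 6 2 3 1 7 4)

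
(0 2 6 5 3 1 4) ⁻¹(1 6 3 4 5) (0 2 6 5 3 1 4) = (0 3 4 5 1) 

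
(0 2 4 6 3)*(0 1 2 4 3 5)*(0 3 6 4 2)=(0 2 6 5 3 1)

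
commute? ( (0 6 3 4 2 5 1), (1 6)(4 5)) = no: (0 6 3 4 2 5 1) * (1 6)(4 5) = (0 1)(2 4)(3 5 6), (1 6)(4 5) * (0 6 3 4 2 5 1) = (0 6)(1 3 4)(2 5)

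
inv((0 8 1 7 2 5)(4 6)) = (0 5 2 7 1 8)(4 6)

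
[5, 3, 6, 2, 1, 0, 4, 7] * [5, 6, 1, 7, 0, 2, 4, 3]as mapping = [0→2, 1→7, 2→4, 3→1, 4→6, 5→5, 6→0, 7→3]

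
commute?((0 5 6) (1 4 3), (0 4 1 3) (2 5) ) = no:(0 5 6) (1 4 3) * (0 4 1 3) (2 5) = (0 2 5 6 4), (0 4 1 3) (2 5) * (0 5 6) (1 4 3) = (0 3 5 2 6) 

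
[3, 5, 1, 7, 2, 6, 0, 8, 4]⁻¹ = [6, 2, 4, 0, 8, 1, 5, 3, 7]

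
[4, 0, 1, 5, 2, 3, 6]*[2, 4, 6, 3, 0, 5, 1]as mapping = [0→0, 1→2, 2→4, 3→5, 4→6, 5→3, 6→1]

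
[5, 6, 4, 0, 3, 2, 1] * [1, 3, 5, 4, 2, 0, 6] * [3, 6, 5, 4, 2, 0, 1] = [3, 1, 5, 6, 2, 0, 4]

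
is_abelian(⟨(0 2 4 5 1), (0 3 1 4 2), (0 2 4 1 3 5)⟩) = no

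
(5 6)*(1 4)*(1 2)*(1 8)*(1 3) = (1 4 2 8 3)(5 6)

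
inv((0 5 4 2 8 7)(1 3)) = (0 7 8 2 4 5)(1 3)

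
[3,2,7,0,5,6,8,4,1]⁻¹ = [3,8,1,0,7,4,5,2,6]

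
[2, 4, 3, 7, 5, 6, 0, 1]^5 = [4, 2, 5, 6, 3, 7, 1, 0]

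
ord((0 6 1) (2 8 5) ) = 3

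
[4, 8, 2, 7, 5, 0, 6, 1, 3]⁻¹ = [5, 7, 2, 8, 0, 4, 6, 3, 1]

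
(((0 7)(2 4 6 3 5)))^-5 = (0 7)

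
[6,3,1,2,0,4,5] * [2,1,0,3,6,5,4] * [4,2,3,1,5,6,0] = [5,1,2,4,3,0,6]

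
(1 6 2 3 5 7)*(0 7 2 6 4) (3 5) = (0 7 1 4) (2 5) 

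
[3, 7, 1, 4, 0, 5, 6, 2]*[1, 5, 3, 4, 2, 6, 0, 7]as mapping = [0→4, 1→7, 2→5, 3→2, 4→1, 5→6, 6→0, 7→3]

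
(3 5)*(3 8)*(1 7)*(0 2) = (0 2) (1 7) (3 5 8) 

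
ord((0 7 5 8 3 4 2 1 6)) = 9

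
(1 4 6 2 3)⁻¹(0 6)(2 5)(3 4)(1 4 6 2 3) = (0 2)(1 6)(3 5)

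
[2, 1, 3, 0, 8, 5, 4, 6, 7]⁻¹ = [3, 1, 0, 2, 6, 5, 7, 8, 4]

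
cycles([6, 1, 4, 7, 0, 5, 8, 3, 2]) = (0 6 8 2 4)(3 7)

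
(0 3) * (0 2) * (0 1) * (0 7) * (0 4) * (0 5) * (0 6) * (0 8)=(0 3 2 1 7 4 5 6 8)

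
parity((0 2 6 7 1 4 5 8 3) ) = even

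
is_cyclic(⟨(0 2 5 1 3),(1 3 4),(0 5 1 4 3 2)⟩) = no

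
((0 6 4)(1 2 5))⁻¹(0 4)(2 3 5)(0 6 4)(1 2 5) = (0 6)(1 5 3)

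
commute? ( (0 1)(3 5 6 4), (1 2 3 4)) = no: (0 1)(3 5 6 4)*(1 2 3 4) = (0 2 3 5 6 1), (1 2 3 4)*(0 1)(3 5 6 4) = (0 1 2 5 6 4)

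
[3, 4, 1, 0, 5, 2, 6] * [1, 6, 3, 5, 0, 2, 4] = [5, 0, 6, 1, 2, 3, 4]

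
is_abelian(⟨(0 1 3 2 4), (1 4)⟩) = no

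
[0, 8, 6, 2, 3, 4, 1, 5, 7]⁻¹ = [0, 6, 3, 4, 5, 7, 2, 8, 1]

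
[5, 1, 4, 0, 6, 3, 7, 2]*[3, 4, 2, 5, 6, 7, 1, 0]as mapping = [0→7, 1→4, 2→6, 3→3, 4→1, 5→5, 6→0, 7→2]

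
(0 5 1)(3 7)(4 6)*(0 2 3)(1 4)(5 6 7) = (0 6 1 2 3 5 4 7)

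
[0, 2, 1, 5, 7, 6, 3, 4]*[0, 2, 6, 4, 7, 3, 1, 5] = [0, 6, 2, 3, 5, 1, 4, 7]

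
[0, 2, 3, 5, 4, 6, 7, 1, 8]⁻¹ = [0, 7, 1, 2, 4, 3, 5, 6, 8]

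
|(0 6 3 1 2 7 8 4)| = 8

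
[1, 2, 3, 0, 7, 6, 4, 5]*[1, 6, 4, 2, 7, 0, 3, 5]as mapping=[0→6, 1→4, 2→2, 3→1, 4→5, 5→3, 6→7, 7→0]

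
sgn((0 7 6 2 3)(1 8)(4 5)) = 1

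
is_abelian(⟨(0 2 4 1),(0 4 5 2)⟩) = no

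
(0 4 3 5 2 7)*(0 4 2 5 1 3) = (0 2 7 4)(1 3)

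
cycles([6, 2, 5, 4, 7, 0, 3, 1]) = (0 6 3 4 7 1 2 5)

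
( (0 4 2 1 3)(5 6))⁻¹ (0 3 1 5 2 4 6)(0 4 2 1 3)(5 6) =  (0 3 6 1 2 5 4)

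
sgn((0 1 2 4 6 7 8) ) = 1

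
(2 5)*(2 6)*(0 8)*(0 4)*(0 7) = (0 8 4 7)(2 5 6)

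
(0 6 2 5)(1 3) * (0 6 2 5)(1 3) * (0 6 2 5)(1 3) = (0 5 2 6)(1 3)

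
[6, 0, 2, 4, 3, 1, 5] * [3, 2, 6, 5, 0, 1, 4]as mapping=[0→4, 1→3, 2→6, 3→0, 4→5, 5→2, 6→1]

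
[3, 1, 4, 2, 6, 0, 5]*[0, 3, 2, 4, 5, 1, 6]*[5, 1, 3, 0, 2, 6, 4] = [2, 0, 6, 3, 4, 5, 1]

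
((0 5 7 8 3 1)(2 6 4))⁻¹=(0 1 3 8 7 5)(2 4 6)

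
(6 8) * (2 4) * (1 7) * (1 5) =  (1 7 5)(2 4)(6 8)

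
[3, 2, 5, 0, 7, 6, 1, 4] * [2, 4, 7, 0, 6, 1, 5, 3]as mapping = [0→0, 1→7, 2→1, 3→2, 4→3, 5→5, 6→4, 7→6]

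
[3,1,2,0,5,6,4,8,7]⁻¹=[3,1,2,0,6,4,5,8,7]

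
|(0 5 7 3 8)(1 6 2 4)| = 20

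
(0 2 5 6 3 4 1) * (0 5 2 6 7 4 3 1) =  (0 6 1 5 7 4)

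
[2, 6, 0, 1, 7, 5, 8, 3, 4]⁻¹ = [2, 3, 0, 7, 8, 5, 1, 4, 6]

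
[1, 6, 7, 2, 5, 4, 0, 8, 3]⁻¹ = [6, 0, 3, 8, 5, 4, 1, 2, 7]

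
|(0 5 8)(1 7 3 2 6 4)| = 6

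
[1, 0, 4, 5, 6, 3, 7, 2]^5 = [1, 0, 4, 5, 6, 3, 7, 2]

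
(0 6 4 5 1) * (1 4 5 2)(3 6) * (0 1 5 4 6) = (0 3)(2 5 6 4)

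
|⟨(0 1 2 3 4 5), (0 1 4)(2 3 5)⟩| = 120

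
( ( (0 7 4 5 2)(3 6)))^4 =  (0 2 5 4 7)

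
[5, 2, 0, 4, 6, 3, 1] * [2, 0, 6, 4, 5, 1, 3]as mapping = [0→1, 1→6, 2→2, 3→5, 4→3, 5→4, 6→0]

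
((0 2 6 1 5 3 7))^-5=(0 6 5 7 2 1 3)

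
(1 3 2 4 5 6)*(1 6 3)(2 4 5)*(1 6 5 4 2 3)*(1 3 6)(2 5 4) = (3 5)(4 6)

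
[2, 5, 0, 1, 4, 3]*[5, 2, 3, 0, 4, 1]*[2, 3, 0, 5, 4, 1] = [5, 3, 1, 0, 4, 2]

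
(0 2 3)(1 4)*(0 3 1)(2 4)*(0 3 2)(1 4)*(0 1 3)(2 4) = (0 3 4)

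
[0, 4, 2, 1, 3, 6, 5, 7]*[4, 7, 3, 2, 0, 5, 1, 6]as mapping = [0→4, 1→0, 2→3, 3→7, 4→2, 5→1, 6→5, 7→6]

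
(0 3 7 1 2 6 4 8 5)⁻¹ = (0 5 8 4 6 2 1 7 3)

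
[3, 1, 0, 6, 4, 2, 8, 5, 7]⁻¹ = [2, 1, 5, 0, 4, 7, 3, 8, 6]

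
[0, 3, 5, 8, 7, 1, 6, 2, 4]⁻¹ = [0, 5, 7, 1, 8, 2, 6, 4, 3]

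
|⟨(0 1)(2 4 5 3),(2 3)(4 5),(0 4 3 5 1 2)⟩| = 720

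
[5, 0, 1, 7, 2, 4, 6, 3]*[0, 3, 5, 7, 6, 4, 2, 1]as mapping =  [0→4, 1→0, 2→3, 3→1, 4→5, 5→6, 6→2, 7→7]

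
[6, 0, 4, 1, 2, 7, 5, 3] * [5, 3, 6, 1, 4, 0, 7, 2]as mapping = [0→7, 1→5, 2→4, 3→3, 4→6, 5→2, 6→0, 7→1]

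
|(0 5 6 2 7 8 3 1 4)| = 9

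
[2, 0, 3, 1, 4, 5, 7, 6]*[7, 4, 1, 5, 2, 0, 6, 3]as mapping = [0→1, 1→7, 2→5, 3→4, 4→2, 5→0, 6→3, 7→6]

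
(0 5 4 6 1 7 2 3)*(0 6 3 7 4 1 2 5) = (1 4 3 6 2 7 5)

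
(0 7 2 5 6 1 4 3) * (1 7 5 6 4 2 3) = (0 5 4 1 2 6 7 3)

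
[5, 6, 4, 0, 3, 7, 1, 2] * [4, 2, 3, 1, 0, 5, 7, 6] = [5, 7, 0, 4, 1, 6, 2, 3]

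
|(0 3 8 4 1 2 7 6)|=8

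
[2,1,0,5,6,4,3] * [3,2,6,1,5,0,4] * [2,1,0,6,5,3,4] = [4,0,6,2,5,3,1]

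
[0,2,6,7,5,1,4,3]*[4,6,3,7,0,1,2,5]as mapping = [0→4,1→3,2→2,3→5,4→1,5→6,6→0,7→7]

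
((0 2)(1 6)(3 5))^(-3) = (0 2)(1 6)(3 5)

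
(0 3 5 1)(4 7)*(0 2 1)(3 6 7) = (0 6 7 4 3 5)(1 2)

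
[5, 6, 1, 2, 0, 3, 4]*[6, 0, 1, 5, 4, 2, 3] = [2, 3, 0, 1, 6, 5, 4]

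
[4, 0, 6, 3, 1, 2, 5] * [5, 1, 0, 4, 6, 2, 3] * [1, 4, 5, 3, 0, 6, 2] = [2, 6, 3, 0, 4, 1, 5]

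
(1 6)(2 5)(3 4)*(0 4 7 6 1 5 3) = (0 4)(2 3 7 6 5)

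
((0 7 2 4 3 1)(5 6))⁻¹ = (0 1 3 4 2 7)(5 6)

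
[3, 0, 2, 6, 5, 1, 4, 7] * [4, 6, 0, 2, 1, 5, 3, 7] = [2, 4, 0, 3, 5, 6, 1, 7]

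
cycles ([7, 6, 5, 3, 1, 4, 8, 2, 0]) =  (0 7 2 5 4 1 6 8)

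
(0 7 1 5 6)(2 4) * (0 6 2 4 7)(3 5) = (1 3 5 2 7)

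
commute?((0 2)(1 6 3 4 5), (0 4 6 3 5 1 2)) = no:(0 2)(1 6 3 4 5)*(0 4 6 3 5 1 2) = (1 3 6 5 2 4), (0 4 6 3 5 1 2)*(0 2)(1 6 3 4 5) = (0 5 6 4 3 1)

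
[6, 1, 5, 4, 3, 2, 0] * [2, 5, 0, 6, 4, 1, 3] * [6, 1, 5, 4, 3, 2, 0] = [4, 2, 1, 3, 0, 6, 5]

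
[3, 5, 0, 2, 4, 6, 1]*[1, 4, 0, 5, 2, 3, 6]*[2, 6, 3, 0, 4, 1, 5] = [1, 0, 6, 2, 3, 5, 4] 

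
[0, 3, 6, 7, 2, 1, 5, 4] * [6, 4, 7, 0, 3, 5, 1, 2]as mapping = [0→6, 1→0, 2→1, 3→2, 4→7, 5→4, 6→5, 7→3]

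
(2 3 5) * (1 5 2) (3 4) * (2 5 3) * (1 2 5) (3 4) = (1 4 5 2 3) 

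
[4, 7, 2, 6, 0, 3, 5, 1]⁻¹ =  [4, 7, 2, 5, 0, 6, 3, 1]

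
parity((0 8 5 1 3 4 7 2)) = odd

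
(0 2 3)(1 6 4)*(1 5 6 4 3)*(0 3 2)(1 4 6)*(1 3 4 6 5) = (1 5 3 4)(2 6)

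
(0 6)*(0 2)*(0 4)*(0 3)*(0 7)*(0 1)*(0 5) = (0 6 2 4 3 7 1 5)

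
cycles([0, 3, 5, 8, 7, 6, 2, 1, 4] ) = (1 3 8 4 7)(2 5 6)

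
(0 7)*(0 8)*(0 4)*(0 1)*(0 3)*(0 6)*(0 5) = (0 7 8 4 1 3 6 5)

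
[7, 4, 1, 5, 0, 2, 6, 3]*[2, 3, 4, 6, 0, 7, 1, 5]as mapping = [0→5, 1→0, 2→3, 3→7, 4→2, 5→4, 6→1, 7→6]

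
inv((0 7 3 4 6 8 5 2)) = (0 2 5 8 6 4 3 7)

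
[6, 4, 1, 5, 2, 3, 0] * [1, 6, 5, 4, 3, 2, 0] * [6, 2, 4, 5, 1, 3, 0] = [6, 5, 0, 4, 3, 1, 2]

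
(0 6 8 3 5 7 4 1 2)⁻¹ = (0 2 1 4 7 5 3 8 6)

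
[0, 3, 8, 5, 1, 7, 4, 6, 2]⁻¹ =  [0, 4, 8, 1, 6, 3, 7, 5, 2]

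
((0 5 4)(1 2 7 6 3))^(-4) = (0 4 5)(1 2 7 6 3)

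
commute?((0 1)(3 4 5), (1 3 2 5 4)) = no:(0 1)(3 4 5)*(1 3 2 5 4) = (0 3 1)(2 5), (1 3 2 5 4)*(0 1)(3 4 5) = (0 1 4)(2 3)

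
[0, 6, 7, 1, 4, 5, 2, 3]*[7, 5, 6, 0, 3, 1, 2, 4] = [7, 2, 4, 5, 3, 1, 6, 0]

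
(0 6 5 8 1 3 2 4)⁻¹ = (0 4 2 3 1 8 5 6)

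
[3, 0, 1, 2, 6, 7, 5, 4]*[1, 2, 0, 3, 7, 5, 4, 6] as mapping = [0→3, 1→1, 2→2, 3→0, 4→4, 5→6, 6→5, 7→7] 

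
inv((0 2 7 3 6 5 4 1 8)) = (0 8 1 4 5 6 3 7 2)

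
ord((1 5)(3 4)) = 2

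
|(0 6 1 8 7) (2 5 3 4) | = 20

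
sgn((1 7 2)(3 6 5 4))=-1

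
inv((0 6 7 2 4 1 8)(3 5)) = (0 8 1 4 2 7 6)(3 5)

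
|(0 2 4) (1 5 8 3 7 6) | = 6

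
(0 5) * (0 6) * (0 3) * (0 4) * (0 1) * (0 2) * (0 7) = (0 5 6 3 4 1 2 7)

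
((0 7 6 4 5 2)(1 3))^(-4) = (0 6 5)(2 7 4)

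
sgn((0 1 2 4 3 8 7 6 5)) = 1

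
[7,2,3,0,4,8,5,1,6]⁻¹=[3,7,1,2,4,6,8,0,5]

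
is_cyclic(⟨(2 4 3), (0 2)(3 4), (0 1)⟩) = no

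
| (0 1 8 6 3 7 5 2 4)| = 9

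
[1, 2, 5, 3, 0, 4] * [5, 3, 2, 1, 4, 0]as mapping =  [0→3, 1→2, 2→0, 3→1, 4→5, 5→4]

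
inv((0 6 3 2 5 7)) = (0 7 5 2 3 6)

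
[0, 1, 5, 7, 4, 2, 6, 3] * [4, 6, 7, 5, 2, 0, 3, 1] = [4, 6, 0, 1, 2, 7, 3, 5]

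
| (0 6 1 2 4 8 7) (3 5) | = 14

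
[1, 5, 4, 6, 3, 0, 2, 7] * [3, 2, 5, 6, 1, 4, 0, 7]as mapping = [0→2, 1→4, 2→1, 3→0, 4→6, 5→3, 6→5, 7→7]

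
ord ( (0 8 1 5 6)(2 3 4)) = 15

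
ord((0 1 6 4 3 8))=6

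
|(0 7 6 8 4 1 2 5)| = 8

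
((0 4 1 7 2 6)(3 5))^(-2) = (0 2 1)(4 6 7)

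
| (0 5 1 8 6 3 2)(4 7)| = 14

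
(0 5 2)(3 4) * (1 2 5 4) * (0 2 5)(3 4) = (0 3 1 5)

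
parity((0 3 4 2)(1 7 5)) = odd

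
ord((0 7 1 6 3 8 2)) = 7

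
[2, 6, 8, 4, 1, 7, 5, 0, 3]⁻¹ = [7, 4, 0, 8, 3, 6, 1, 5, 2]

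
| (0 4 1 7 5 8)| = 6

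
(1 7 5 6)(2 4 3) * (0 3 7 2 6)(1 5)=(0 3 6 5)(1 2 4 7)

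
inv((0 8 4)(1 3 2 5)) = (0 4 8)(1 5 2 3)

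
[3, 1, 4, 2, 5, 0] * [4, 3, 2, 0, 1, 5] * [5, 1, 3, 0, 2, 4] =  [5, 0, 1, 3, 4, 2]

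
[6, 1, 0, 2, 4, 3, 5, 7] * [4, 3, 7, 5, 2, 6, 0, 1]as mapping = [0→0, 1→3, 2→4, 3→7, 4→2, 5→5, 6→6, 7→1]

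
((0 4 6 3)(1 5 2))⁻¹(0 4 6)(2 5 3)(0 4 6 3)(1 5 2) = (0 1 2)(3 4 6)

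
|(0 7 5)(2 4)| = 6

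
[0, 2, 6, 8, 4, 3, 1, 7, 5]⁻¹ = [0, 6, 1, 5, 4, 8, 2, 7, 3]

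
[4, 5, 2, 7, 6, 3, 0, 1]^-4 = [6, 1, 2, 3, 0, 5, 4, 7]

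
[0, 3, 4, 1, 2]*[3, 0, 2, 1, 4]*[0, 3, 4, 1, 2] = [1, 3, 2, 0, 4]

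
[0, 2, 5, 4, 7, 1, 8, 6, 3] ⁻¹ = [0, 5, 1, 8, 3, 2, 7, 4, 6] 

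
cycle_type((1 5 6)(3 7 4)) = 3^2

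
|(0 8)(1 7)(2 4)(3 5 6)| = 6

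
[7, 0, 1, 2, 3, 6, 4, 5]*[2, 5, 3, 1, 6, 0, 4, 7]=[7, 2, 5, 3, 1, 4, 6, 0]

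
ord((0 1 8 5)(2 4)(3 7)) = 4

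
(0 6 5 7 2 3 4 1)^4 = (0 2)(1 7)(3 6)(4 5)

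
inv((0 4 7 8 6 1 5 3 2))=(0 2 3 5 1 6 8 7 4)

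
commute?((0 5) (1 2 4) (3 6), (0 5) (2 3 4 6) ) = no:(0 5) (1 2 4) (3 6)*(0 5) (2 3 4 6) = (1 3 2 6 4), (0 5) (2 3 4 6)*(0 5) (1 2 4) (3 6) = (1 2 6 4 3) 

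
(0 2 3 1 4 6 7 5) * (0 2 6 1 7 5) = (0 6 5 2 3 7)(1 4)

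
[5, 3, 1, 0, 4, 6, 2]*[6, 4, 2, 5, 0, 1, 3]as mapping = [0→1, 1→5, 2→4, 3→6, 4→0, 5→3, 6→2]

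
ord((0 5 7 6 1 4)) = 6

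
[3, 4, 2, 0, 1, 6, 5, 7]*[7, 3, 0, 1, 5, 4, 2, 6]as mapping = [0→1, 1→5, 2→0, 3→7, 4→3, 5→2, 6→4, 7→6]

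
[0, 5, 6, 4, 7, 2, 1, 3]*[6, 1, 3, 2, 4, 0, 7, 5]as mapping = [0→6, 1→0, 2→7, 3→4, 4→5, 5→3, 6→1, 7→2]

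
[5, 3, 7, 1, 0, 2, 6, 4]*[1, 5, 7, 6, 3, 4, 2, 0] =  [4, 6, 0, 5, 1, 7, 2, 3]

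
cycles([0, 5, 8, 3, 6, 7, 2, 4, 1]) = (1 5 7 4 6 2 8)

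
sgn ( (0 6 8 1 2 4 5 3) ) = -1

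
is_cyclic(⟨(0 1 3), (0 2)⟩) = no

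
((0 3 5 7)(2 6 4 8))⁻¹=(0 7 5 3)(2 8 4 6)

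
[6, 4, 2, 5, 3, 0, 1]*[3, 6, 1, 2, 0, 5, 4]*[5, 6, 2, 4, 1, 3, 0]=[1, 5, 6, 3, 2, 4, 0]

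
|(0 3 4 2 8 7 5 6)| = 8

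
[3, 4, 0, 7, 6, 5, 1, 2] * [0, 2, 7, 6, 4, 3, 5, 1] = [6, 4, 0, 1, 5, 3, 2, 7] 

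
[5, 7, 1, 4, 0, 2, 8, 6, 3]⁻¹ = [4, 2, 5, 8, 3, 0, 7, 1, 6]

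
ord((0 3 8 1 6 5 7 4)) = 8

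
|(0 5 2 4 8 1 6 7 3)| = 9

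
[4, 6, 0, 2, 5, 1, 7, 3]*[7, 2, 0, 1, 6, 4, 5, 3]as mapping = [0→6, 1→5, 2→7, 3→0, 4→4, 5→2, 6→3, 7→1]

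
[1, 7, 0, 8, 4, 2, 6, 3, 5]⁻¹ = [2, 0, 5, 7, 4, 8, 6, 1, 3]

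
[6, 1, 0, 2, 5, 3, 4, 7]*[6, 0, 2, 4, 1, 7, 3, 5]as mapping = [0→3, 1→0, 2→6, 3→2, 4→7, 5→4, 6→1, 7→5]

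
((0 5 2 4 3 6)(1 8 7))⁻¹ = (0 6 3 4 2 5)(1 7 8)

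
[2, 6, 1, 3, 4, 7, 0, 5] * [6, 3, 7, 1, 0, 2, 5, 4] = [7, 5, 3, 1, 0, 4, 6, 2]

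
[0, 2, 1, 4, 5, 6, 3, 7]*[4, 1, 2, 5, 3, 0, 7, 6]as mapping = [0→4, 1→2, 2→1, 3→3, 4→0, 5→7, 6→5, 7→6]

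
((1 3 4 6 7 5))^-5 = (1 3 4 6 7 5)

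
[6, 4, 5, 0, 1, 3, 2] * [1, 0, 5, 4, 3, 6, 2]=[2, 3, 6, 1, 0, 4, 5]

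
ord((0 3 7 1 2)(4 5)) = 10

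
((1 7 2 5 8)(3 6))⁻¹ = (1 8 5 2 7)(3 6)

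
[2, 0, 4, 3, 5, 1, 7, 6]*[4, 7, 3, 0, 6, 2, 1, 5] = [3, 4, 6, 0, 2, 7, 5, 1]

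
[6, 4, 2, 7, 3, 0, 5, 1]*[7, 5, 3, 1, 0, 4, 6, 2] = [6, 0, 3, 2, 1, 7, 4, 5]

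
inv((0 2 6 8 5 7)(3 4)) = (0 7 5 8 6 2)(3 4)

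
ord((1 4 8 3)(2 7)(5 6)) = 4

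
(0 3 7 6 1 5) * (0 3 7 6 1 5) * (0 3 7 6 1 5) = (0 6)(1 3)(5 7)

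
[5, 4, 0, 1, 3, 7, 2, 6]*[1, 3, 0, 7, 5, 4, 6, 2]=[4, 5, 1, 3, 7, 2, 0, 6]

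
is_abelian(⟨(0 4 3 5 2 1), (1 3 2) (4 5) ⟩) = no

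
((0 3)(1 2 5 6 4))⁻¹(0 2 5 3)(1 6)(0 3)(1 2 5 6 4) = (0 3 5 6)(2 4)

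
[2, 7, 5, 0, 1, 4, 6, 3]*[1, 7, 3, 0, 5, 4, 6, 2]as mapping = [0→3, 1→2, 2→4, 3→1, 4→7, 5→5, 6→6, 7→0]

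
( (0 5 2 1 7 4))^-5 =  (0 5 2 1 7 4)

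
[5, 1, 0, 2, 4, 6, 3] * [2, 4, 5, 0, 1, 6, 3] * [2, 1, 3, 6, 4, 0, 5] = [5, 4, 3, 0, 1, 6, 2]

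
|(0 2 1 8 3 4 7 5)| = 8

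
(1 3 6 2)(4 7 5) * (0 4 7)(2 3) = (0 4)(1 2)(3 6)(5 7)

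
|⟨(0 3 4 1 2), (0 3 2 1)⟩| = 20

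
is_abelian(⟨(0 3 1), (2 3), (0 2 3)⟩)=no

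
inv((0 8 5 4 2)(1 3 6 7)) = (0 2 4 5 8)(1 7 6 3)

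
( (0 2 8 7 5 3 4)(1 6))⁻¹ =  (0 4 3 5 7 8 2)(1 6)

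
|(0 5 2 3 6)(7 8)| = 10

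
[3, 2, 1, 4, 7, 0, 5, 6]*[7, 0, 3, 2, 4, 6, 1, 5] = [2, 3, 0, 4, 5, 7, 6, 1]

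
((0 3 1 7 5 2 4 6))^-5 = (0 7 4 3 5 6 1 2)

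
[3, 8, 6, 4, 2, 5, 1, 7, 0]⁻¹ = [8, 6, 4, 0, 3, 5, 2, 7, 1]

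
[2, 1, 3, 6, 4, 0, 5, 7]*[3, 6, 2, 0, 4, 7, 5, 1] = [2, 6, 0, 5, 4, 3, 7, 1]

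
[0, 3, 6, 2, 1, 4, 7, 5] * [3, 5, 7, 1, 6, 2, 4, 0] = [3, 1, 4, 7, 5, 6, 0, 2]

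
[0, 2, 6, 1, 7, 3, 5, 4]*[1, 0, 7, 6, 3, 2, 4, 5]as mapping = [0→1, 1→7, 2→4, 3→0, 4→5, 5→6, 6→2, 7→3]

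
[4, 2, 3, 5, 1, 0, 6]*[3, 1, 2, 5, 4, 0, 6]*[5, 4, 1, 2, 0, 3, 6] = [0, 1, 3, 5, 4, 2, 6]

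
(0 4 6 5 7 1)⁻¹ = (0 1 7 5 6 4)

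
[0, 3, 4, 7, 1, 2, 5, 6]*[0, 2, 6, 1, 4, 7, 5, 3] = [0, 1, 4, 3, 2, 6, 7, 5]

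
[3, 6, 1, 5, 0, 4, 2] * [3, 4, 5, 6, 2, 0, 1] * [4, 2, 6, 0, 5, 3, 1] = [1, 2, 5, 4, 0, 6, 3]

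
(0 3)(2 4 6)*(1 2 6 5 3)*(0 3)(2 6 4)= (0 1 6 4 5)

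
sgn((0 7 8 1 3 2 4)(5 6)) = -1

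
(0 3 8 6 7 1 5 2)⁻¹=(0 2 5 1 7 6 8 3)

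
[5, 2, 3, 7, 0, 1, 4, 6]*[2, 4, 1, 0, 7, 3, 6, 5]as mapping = [0→3, 1→1, 2→0, 3→5, 4→2, 5→4, 6→7, 7→6]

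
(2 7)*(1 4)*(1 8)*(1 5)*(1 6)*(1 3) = (1 4 8 5 6 3)(2 7)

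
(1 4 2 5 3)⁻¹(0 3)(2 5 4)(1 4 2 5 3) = (0 1)(2 5 3)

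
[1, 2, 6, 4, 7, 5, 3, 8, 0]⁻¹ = [8, 0, 1, 6, 3, 5, 2, 4, 7]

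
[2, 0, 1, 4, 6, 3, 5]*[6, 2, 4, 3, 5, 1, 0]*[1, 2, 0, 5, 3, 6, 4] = [3, 4, 0, 6, 1, 5, 2]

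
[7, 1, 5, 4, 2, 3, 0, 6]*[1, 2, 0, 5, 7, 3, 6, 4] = [4, 2, 3, 7, 0, 5, 1, 6]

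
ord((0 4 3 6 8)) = 5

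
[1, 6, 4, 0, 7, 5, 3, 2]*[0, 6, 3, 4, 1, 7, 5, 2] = [6, 5, 1, 0, 2, 7, 4, 3]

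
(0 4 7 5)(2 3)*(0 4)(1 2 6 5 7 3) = (1 2)(3 6 5 4)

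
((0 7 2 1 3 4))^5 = (0 4 3 1 2 7)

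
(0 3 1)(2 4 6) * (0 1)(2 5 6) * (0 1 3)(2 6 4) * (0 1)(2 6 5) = (0 1 3)(2 6)(4 5)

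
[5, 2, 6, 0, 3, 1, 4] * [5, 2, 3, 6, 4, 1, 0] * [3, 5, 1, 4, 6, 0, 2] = [5, 4, 3, 0, 2, 1, 6]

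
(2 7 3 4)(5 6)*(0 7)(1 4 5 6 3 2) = (0 7 2)(1 4)(3 5)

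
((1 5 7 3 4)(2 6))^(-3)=(1 7 4 5 3)(2 6)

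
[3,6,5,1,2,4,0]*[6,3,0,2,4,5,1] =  [2,1,5,3,0,4,6]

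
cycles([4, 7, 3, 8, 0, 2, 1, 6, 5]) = (0 4)(1 7 6)(2 3 8 5)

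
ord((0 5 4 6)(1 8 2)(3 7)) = 12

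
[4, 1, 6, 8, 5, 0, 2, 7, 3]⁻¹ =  [5, 1, 6, 8, 0, 4, 2, 7, 3]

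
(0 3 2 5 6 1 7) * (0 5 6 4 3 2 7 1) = (0 2 6) (3 7 5 4) 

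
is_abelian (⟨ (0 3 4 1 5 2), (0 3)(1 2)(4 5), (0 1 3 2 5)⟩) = no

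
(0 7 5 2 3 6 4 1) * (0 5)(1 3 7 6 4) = (0 6 1 5 2 7)(3 4)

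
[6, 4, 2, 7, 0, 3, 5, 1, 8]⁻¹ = [4, 7, 2, 5, 1, 6, 0, 3, 8]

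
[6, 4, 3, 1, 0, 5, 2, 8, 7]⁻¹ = [4, 3, 6, 2, 1, 5, 0, 8, 7]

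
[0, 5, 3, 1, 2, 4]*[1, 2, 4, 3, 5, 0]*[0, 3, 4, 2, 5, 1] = [3, 0, 2, 4, 5, 1]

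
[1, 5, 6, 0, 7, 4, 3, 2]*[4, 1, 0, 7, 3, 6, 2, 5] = [1, 6, 2, 4, 5, 3, 7, 0] 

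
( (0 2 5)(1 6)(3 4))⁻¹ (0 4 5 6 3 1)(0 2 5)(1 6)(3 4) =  (0 1 4 6 2 3)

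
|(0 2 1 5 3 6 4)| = 7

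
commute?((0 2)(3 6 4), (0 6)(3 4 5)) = no:(0 2)(3 6 4) * (0 6)(3 4 5) = (0 2 6 5 3), (0 6)(3 4 5) * (0 2)(3 6 4) = (0 4 5 6 2)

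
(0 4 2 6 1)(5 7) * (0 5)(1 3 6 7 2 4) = (0 1 5 2 7)(3 6)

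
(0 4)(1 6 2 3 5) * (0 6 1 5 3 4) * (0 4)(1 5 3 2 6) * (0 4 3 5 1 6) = (0 3 2 4 6)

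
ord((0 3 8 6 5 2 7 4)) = 8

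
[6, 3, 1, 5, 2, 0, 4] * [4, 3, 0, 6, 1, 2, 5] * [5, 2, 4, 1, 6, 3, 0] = [3, 0, 1, 4, 5, 6, 2]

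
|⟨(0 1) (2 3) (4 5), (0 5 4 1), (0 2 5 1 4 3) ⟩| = 720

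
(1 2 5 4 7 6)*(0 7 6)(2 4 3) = (0 7)(1 4 6)(2 5 3)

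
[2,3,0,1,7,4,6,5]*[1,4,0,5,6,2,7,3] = [0,5,1,4,3,6,7,2]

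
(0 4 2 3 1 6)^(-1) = (0 6 1 3 2 4)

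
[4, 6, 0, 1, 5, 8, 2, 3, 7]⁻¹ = [2, 3, 6, 7, 0, 4, 1, 8, 5]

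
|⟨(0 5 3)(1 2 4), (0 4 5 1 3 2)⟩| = 6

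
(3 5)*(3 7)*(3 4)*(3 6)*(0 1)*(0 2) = (0 1 2)(3 5 7 4 6)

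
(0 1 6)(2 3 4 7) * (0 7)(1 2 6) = (0 2 3 4)(6 7)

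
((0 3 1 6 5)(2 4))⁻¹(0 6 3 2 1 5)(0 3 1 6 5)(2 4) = (0 3 5 1 4 6)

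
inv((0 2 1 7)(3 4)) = (0 7 1 2)(3 4)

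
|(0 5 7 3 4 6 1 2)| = 8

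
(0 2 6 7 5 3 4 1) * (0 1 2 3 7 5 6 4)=(0 3)(2 4)(5 7 6)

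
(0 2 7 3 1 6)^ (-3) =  (0 3)(1 2)(6 7)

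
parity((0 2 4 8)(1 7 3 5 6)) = odd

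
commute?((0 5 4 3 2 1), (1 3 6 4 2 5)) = no:(0 5 4 3 2 1) * (1 3 6 4 2 5) = (0 1)(2 3 5)(4 6), (1 3 6 4 2 5) * (0 5 4 3 2 1) = (0 5)(1 2 4)(3 6)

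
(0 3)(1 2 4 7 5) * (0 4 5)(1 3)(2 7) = (0 1 7)(2 5 3 4)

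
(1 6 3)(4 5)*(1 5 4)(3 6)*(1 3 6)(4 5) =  (1 6)(3 4 5)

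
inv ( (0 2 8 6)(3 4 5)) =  (0 6 8 2)(3 5 4)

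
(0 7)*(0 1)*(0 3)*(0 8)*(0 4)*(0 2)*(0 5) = (0 7 1 3 8 4 2 5)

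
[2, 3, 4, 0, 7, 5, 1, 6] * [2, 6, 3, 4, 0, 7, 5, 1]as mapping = [0→3, 1→4, 2→0, 3→2, 4→1, 5→7, 6→6, 7→5]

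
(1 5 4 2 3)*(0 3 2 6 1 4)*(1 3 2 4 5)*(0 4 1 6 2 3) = (0 3 5 4 2 1 6)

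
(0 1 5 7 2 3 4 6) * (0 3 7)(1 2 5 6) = (0 2 7 5)(1 6 3 4)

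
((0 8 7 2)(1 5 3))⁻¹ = (0 2 7 8)(1 3 5)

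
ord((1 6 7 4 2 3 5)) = 7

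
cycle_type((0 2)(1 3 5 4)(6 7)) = 2^2.4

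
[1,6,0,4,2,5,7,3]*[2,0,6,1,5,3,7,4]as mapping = [0→0,1→7,2→2,3→5,4→6,5→3,6→4,7→1]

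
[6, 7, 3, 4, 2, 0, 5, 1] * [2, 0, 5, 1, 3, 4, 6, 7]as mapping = [0→6, 1→7, 2→1, 3→3, 4→5, 5→2, 6→4, 7→0]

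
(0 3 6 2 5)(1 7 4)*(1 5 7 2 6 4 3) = (0 1 2 7 3 4 5)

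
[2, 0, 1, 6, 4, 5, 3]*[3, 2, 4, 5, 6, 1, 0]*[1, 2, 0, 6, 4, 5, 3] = [4, 6, 0, 1, 3, 2, 5]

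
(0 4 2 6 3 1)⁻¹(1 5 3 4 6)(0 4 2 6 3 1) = (0 5 1 2 3)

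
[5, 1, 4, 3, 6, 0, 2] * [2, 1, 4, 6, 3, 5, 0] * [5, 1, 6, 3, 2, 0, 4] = [0, 1, 3, 4, 5, 6, 2]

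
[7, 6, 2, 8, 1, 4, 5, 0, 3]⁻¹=[7, 4, 2, 8, 5, 6, 1, 0, 3]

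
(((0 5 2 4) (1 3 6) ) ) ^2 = (0 2) (1 6 3) (4 5) 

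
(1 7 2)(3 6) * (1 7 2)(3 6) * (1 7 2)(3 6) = (3 6)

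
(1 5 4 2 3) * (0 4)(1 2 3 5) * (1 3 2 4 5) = (0 5)(1 3 4 2)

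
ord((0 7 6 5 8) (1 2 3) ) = 15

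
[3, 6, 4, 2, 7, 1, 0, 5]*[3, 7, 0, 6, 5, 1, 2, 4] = [6, 2, 5, 0, 4, 7, 3, 1]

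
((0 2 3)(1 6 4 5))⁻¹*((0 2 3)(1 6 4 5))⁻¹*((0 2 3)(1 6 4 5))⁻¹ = (1 6 4 5)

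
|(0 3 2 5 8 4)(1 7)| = 6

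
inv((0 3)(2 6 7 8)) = (0 3)(2 8 7 6)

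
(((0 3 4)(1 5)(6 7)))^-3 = (1 5)(6 7)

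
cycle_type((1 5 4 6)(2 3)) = 2.4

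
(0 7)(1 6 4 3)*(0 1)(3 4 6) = (0 7 1 3)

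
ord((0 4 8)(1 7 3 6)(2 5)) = 12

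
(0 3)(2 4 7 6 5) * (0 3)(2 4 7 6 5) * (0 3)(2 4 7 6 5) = (0 3)(2 6 4 5 7)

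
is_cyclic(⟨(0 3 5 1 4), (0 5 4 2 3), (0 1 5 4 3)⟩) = no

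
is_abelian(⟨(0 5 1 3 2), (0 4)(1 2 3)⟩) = no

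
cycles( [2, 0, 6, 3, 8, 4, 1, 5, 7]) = (0 2 6 1)(4 8 7 5)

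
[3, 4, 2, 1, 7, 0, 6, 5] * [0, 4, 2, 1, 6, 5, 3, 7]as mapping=[0→1, 1→6, 2→2, 3→4, 4→7, 5→0, 6→3, 7→5]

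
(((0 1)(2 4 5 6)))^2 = (2 5)(4 6)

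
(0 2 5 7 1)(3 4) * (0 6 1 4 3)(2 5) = (0 5 7 4)(1 6)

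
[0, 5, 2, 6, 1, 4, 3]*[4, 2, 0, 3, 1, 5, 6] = [4, 5, 0, 6, 2, 1, 3]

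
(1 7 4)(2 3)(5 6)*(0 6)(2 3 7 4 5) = (0 6 2 7 5)(1 4)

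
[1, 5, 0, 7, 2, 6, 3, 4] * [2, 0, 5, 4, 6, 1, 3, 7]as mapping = [0→0, 1→1, 2→2, 3→7, 4→5, 5→3, 6→4, 7→6]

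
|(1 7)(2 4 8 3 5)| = 10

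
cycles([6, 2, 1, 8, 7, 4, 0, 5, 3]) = (0 6)(1 2)(3 8)(4 7 5)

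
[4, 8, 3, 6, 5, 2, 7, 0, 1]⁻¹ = [7, 8, 5, 2, 0, 4, 3, 6, 1]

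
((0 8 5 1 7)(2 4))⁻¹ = (0 7 1 5 8)(2 4)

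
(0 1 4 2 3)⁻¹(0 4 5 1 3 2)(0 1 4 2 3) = (0 3 1 2 5 4)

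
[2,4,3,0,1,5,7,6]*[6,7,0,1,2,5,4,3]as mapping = [0→0,1→2,2→1,3→6,4→7,5→5,6→3,7→4]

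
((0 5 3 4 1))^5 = ()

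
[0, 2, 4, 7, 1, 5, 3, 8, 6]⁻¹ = [0, 4, 1, 6, 2, 5, 8, 3, 7]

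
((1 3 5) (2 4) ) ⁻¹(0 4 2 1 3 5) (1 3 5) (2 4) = (0 2 4 3 5 1) 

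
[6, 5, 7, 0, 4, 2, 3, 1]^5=[3, 5, 7, 6, 4, 2, 0, 1]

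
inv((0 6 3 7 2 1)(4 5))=(0 1 2 7 3 6)(4 5)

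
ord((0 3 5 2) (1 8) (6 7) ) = 4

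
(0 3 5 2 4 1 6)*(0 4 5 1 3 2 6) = (0 2 5 6 4 3 1)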